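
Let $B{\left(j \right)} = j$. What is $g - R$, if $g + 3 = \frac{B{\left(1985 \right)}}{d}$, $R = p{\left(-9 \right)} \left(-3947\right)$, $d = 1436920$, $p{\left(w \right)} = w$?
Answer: $- \frac{10209603587}{287384} \approx -35526.0$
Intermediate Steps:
$R = 35523$ ($R = \left(-9\right) \left(-3947\right) = 35523$)
$g = - \frac{861755}{287384}$ ($g = -3 + \frac{1985}{1436920} = -3 + 1985 \cdot \frac{1}{1436920} = -3 + \frac{397}{287384} = - \frac{861755}{287384} \approx -2.9986$)
$g - R = - \frac{861755}{287384} - 35523 = - \frac{10209603587}{287384}$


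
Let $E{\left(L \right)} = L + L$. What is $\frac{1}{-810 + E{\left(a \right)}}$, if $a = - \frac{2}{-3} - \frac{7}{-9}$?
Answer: $- \frac{9}{7264} \approx -0.001239$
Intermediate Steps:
$a = \frac{13}{9}$ ($a = \left(-2\right) \left(- \frac{1}{3}\right) - - \frac{7}{9} = \frac{2}{3} + \frac{7}{9} = \frac{13}{9} \approx 1.4444$)
$E{\left(L \right)} = 2 L$
$\frac{1}{-810 + E{\left(a \right)}} = \frac{1}{-810 + 2 \cdot \frac{13}{9}} = \frac{1}{-810 + \frac{26}{9}} = \frac{1}{- \frac{7264}{9}} = - \frac{9}{7264}$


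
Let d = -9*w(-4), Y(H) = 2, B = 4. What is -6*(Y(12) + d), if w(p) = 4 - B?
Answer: -12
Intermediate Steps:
w(p) = 0 (w(p) = 4 - 1*4 = 4 - 4 = 0)
d = 0 (d = -9*0 = 0)
-6*(Y(12) + d) = -6*(2 + 0) = -6*2 = -12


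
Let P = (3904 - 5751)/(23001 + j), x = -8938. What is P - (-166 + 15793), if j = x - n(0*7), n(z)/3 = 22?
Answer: -218732966/13997 ≈ -15627.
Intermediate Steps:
n(z) = 66 (n(z) = 3*22 = 66)
j = -9004 (j = -8938 - 1*66 = -8938 - 66 = -9004)
P = -1847/13997 (P = (3904 - 5751)/(23001 - 9004) = -1847/13997 ≈ -0.13196)
P - (-166 + 15793) = -1847/13997 - (-166 + 15793) = -1847/13997 - 1*15627 = -1847/13997 - 15627 = -218732966/13997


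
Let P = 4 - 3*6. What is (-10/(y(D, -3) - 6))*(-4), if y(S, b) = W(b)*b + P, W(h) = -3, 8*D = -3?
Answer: -40/11 ≈ -3.6364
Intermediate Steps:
D = -3/8 (D = (⅛)*(-3) = -3/8 ≈ -0.37500)
P = -14 (P = 4 - 18 = -14)
y(S, b) = -14 - 3*b (y(S, b) = -3*b - 14 = -14 - 3*b)
(-10/(y(D, -3) - 6))*(-4) = (-10/((-14 - 3*(-3)) - 6))*(-4) = (-10/((-14 + 9) - 6))*(-4) = (-10/(-5 - 6))*(-4) = (-10/(-11))*(-4) = -1/11*(-10)*(-4) = (10/11)*(-4) = -40/11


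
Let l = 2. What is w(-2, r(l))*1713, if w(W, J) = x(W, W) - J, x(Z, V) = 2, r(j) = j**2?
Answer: -3426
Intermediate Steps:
w(W, J) = 2 - J
w(-2, r(l))*1713 = (2 - 1*2**2)*1713 = (2 - 1*4)*1713 = (2 - 4)*1713 = -2*1713 = -3426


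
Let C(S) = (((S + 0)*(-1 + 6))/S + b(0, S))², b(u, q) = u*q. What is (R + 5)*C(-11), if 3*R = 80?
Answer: 2375/3 ≈ 791.67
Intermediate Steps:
R = 80/3 (R = (⅓)*80 = 80/3 ≈ 26.667)
b(u, q) = q*u
C(S) = 25 (C(S) = (((S + 0)*(-1 + 6))/S + S*0)² = ((S*5)/S + 0)² = ((5*S)/S + 0)² = (5 + 0)² = 5² = 25)
(R + 5)*C(-11) = (80/3 + 5)*25 = (95/3)*25 = 2375/3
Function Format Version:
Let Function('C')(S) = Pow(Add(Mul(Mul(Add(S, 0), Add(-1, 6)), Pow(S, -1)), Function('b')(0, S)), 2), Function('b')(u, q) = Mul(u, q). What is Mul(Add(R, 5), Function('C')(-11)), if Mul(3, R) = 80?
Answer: Rational(2375, 3) ≈ 791.67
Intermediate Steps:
R = Rational(80, 3) (R = Mul(Rational(1, 3), 80) = Rational(80, 3) ≈ 26.667)
Function('b')(u, q) = Mul(q, u)
Function('C')(S) = 25 (Function('C')(S) = Pow(Add(Mul(Mul(Add(S, 0), Add(-1, 6)), Pow(S, -1)), Mul(S, 0)), 2) = Pow(Add(Mul(Mul(S, 5), Pow(S, -1)), 0), 2) = Pow(Add(Mul(Mul(5, S), Pow(S, -1)), 0), 2) = Pow(Add(5, 0), 2) = Pow(5, 2) = 25)
Mul(Add(R, 5), Function('C')(-11)) = Mul(Add(Rational(80, 3), 5), 25) = Mul(Rational(95, 3), 25) = Rational(2375, 3)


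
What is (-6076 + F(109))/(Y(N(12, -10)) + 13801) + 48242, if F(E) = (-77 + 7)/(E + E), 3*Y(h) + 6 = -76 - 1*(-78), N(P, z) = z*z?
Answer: 217689603865/4512491 ≈ 48242.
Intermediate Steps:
N(P, z) = z²
Y(h) = -4/3 (Y(h) = -2 + (-76 - 1*(-78))/3 = -2 + (-76 + 78)/3 = -2 + (⅓)*2 = -2 + ⅔ = -4/3)
F(E) = -35/E (F(E) = -70*1/(2*E) = -35/E)
(-6076 + F(109))/(Y(N(12, -10)) + 13801) + 48242 = (-6076 - 35/109)/(-4/3 + 13801) + 48242 = (-6076 - 35*1/109)/(41399/3) + 48242 = (-6076 - 35/109)*(3/41399) + 48242 = -662319/109*3/41399 + 48242 = -1986957/4512491 + 48242 = 217689603865/4512491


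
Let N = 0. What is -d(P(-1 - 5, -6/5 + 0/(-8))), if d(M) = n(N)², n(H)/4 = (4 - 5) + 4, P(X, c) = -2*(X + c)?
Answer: -144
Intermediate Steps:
P(X, c) = -2*X - 2*c
n(H) = 12 (n(H) = 4*((4 - 5) + 4) = 4*(-1 + 4) = 4*3 = 12)
d(M) = 144 (d(M) = 12² = 144)
-d(P(-1 - 5, -6/5 + 0/(-8))) = -1*144 = -144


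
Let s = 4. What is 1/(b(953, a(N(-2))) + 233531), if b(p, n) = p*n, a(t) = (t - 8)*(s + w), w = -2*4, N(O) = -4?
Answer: 1/279275 ≈ 3.5807e-6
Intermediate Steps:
w = -8
a(t) = 32 - 4*t (a(t) = (t - 8)*(4 - 8) = (-8 + t)*(-4) = 32 - 4*t)
b(p, n) = n*p
1/(b(953, a(N(-2))) + 233531) = 1/((32 - 4*(-4))*953 + 233531) = 1/((32 + 16)*953 + 233531) = 1/(48*953 + 233531) = 1/(45744 + 233531) = 1/279275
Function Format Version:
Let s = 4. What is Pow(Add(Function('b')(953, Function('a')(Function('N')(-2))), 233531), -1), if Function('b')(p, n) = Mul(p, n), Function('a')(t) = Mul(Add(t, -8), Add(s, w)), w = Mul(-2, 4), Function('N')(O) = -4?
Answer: Rational(1, 279275) ≈ 3.5807e-6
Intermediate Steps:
w = -8
Function('a')(t) = Add(32, Mul(-4, t)) (Function('a')(t) = Mul(Add(t, -8), Add(4, -8)) = Mul(Add(-8, t), -4) = Add(32, Mul(-4, t)))
Function('b')(p, n) = Mul(n, p)
Pow(Add(Function('b')(953, Function('a')(Function('N')(-2))), 233531), -1) = Pow(Add(Mul(Add(32, Mul(-4, -4)), 953), 233531), -1) = Pow(Add(Mul(Add(32, 16), 953), 233531), -1) = Pow(Add(Mul(48, 953), 233531), -1) = Pow(Add(45744, 233531), -1) = Pow(279275, -1) = Rational(1, 279275)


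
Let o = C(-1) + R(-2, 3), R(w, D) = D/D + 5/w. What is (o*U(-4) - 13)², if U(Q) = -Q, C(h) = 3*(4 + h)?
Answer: 289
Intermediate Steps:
C(h) = 12 + 3*h
R(w, D) = 1 + 5/w
o = 15/2 (o = (12 + 3*(-1)) + (5 - 2)/(-2) = (12 - 3) - ½*3 = 9 - 3/2 = 15/2 ≈ 7.5000)
(o*U(-4) - 13)² = (15*(-1*(-4))/2 - 13)² = ((15/2)*4 - 13)² = (30 - 13)² = 17² = 289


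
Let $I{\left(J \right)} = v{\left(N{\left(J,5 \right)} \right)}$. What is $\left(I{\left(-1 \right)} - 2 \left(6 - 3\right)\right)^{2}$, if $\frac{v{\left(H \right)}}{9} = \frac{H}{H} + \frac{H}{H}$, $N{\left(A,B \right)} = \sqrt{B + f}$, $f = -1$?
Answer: $144$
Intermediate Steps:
$N{\left(A,B \right)} = \sqrt{-1 + B}$ ($N{\left(A,B \right)} = \sqrt{B - 1} = \sqrt{-1 + B}$)
$v{\left(H \right)} = 18$ ($v{\left(H \right)} = 9 \left(\frac{H}{H} + \frac{H}{H}\right) = 9 \left(1 + 1\right) = 9 \cdot 2 = 18$)
$I{\left(J \right)} = 18$
$\left(I{\left(-1 \right)} - 2 \left(6 - 3\right)\right)^{2} = \left(18 - 2 \left(6 - 3\right)\right)^{2} = \left(18 - 6\right)^{2} = 12^{2} = 144$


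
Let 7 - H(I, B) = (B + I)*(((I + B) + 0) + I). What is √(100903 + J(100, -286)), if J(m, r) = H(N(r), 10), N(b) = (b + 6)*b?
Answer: I*√12827914390 ≈ 1.1326e+5*I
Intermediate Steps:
N(b) = b*(6 + b) (N(b) = (6 + b)*b = b*(6 + b))
H(I, B) = 7 - (B + I)*(B + 2*I) (H(I, B) = 7 - (B + I)*(((I + B) + 0) + I) = 7 - (B + I)*(((B + I) + 0) + I) = 7 - (B + I)*((B + I) + I) = 7 - (B + I)*(B + 2*I))
J(m, r) = -93 - 30*r*(6 + r) - 2*r²*(6 + r)² (J(m, r) = 7 - 1*10² - 2*r²*(6 + r)² - 3*10*r*(6 + r) = 7 - 1*100 - 2*r²*(6 + r)² - 30*r*(6 + r) = 7 - 100 - 2*r²*(6 + r)² - 30*r*(6 + r) = -93 - 30*r*(6 + r) - 2*r²*(6 + r)²)
√(100903 + J(100, -286)) = √(100903 + (-93 - 30*(-286)*(6 - 286) - 2*(-286)²*(6 - 286)²)) = √(100903 + (-93 - 30*(-286)*(-280) - 2*81796*(-280)²)) = √(100903 + (-93 - 2402400 - 2*81796*78400)) = √(100903 + (-93 - 2402400 - 12825612800)) = √(100903 - 12828015293) = √(-12827914390) = I*√12827914390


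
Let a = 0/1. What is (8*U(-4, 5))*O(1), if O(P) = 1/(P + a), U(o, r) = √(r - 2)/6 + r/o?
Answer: -10 + 4*√3/3 ≈ -7.6906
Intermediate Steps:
U(o, r) = √(-2 + r)/6 + r/o (U(o, r) = √(-2 + r)*(⅙) + r/o = √(-2 + r)/6 + r/o)
a = 0 (a = 0*1 = 0)
O(P) = 1/P (O(P) = 1/(P + 0) = 1/P)
(8*U(-4, 5))*O(1) = (8*(√(-2 + 5)/6 + 5/(-4)))/1 = (8*(√3/6 + 5*(-¼)))*1 = (8*(√3/6 - 5/4))*1 = (8*(-5/4 + √3/6))*1 = (-10 + 4*√3/3)*1 = -10 + 4*√3/3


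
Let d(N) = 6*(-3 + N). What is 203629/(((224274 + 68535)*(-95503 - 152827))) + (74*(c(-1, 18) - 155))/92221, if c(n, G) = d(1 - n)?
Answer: -866324546238589/6705689455472370 ≈ -0.12919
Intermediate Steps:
d(N) = -18 + 6*N
c(n, G) = -12 - 6*n (c(n, G) = -18 + 6*(1 - n) = -18 + (6 - 6*n) = -12 - 6*n)
203629/(((224274 + 68535)*(-95503 - 152827))) + (74*(c(-1, 18) - 155))/92221 = 203629/(((224274 + 68535)*(-95503 - 152827))) + (74*((-12 - 6*(-1)) - 155))/92221 = 203629/((292809*(-248330))) + (74*((-12 + 6) - 155))*(1/92221) = 203629/(-72713258970) + (74*(-6 - 155))*(1/92221) = 203629*(-1/72713258970) + (74*(-161))*(1/92221) = -203629/72713258970 - 11914*1/92221 = -203629/72713258970 - 11914/92221 = -866324546238589/6705689455472370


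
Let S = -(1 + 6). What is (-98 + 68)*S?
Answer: 210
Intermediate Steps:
S = -7 (S = -1*7 = -7)
(-98 + 68)*S = (-98 + 68)*(-7) = -30*(-7) = 210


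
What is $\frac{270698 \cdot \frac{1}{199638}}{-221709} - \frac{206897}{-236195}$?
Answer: $\frac{4578758090760832}{5227177378636845} \approx 0.87595$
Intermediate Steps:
$\frac{270698 \cdot \frac{1}{199638}}{-221709} - \frac{206897}{-236195} = 270698 \cdot \frac{1}{199638} \left(- \frac{1}{221709}\right) - - \frac{206897}{236195} = \frac{135349}{99819} \left(- \frac{1}{221709}\right) + \frac{206897}{236195} = - \frac{135349}{22130770671} + \frac{206897}{236195} = \frac{4578758090760832}{5227177378636845}$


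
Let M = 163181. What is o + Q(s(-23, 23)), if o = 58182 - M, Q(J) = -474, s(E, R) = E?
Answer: -105473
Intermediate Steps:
o = -104999 (o = 58182 - 1*163181 = 58182 - 163181 = -104999)
o + Q(s(-23, 23)) = -104999 - 474 = -105473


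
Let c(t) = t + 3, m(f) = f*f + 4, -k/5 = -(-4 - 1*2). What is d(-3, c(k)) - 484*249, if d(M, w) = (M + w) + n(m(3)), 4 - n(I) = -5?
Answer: -120537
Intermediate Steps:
k = -30 (k = -(-5)*(-4 - 1*2) = -(-5)*(-4 - 2) = -(-5)*(-6) = -5*6 = -30)
m(f) = 4 + f² (m(f) = f² + 4 = 4 + f²)
n(I) = 9 (n(I) = 4 - 1*(-5) = 4 + 5 = 9)
c(t) = 3 + t
d(M, w) = 9 + M + w (d(M, w) = (M + w) + 9 = 9 + M + w)
d(-3, c(k)) - 484*249 = (9 - 3 + (3 - 30)) - 484*249 = (9 - 3 - 27) - 120516 = -21 - 120516 = -120537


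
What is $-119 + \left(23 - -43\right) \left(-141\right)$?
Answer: $-9425$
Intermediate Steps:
$-119 + \left(23 - -43\right) \left(-141\right) = -119 + \left(23 + 43\right) \left(-141\right) = -119 + 66 \left(-141\right) = -119 - 9306 = -9425$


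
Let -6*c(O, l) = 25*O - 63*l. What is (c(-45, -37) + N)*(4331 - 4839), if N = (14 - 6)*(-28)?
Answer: 215900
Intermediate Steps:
c(O, l) = -25*O/6 + 21*l/2 (c(O, l) = -(25*O - 63*l)/6 = -(-63*l + 25*O)/6 = -25*O/6 + 21*l/2)
N = -224 (N = 8*(-28) = -224)
(c(-45, -37) + N)*(4331 - 4839) = ((-25/6*(-45) + (21/2)*(-37)) - 224)*(4331 - 4839) = ((375/2 - 777/2) - 224)*(-508) = (-201 - 224)*(-508) = -425*(-508) = 215900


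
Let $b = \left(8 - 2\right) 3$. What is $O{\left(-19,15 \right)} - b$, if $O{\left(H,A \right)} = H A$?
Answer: $-303$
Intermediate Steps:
$O{\left(H,A \right)} = A H$
$b = 18$ ($b = 6 \cdot 3 = 18$)
$O{\left(-19,15 \right)} - b = 15 \left(-19\right) - 18 = -285 - 18 = -303$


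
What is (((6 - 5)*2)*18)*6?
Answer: 216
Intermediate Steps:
(((6 - 5)*2)*18)*6 = ((1*2)*18)*6 = (2*18)*6 = 36*6 = 216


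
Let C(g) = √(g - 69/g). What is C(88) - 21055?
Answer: -21055 + 5*√6754/44 ≈ -21046.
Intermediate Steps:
C(88) - 21055 = √(88 - 69/88) - 21055 = √(7675/88) - 21055 = 5*√6754/44 - 21055 = -21055 + 5*√6754/44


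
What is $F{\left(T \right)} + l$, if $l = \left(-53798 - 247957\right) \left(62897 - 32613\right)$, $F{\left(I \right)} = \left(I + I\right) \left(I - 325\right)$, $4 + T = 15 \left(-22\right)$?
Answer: $-9137908208$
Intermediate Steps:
$T = -334$ ($T = -4 + 15 \left(-22\right) = -4 - 330 = -334$)
$F{\left(I \right)} = 2 I \left(-325 + I\right)$
$l = -9138348420$ ($l = \left(-301755\right) 30284 = -9138348420$)
$F{\left(T \right)} + l = 2 \left(-334\right) \left(-325 - 334\right) - 9138348420 = 2 \left(-334\right) \left(-659\right) - 9138348420 = 440212 - 9138348420 = -9137908208$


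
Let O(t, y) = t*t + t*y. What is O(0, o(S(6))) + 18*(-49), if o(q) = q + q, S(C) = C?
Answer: -882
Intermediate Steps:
o(q) = 2*q
O(t, y) = t**2 + t*y
O(0, o(S(6))) + 18*(-49) = 0*(0 + 2*6) + 18*(-49) = 0*(0 + 12) - 882 = 0*12 - 882 = 0 - 882 = -882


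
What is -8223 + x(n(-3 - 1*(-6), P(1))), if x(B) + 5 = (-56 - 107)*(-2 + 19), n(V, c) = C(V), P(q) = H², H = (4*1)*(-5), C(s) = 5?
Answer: -10999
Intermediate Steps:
H = -20 (H = 4*(-5) = -20)
P(q) = 400 (P(q) = (-20)² = 400)
n(V, c) = 5
x(B) = -2776 (x(B) = -5 + (-56 - 107)*(-2 + 19) = -5 - 163*17 = -5 - 2771 = -2776)
-8223 + x(n(-3 - 1*(-6), P(1))) = -8223 - 2776 = -10999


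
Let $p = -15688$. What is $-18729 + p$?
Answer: $-34417$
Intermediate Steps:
$-18729 + p = -18729 - 15688 = -34417$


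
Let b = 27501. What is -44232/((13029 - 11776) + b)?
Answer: -22116/14377 ≈ -1.5383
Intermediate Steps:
-44232/((13029 - 11776) + b) = -44232/((13029 - 11776) + 27501) = -44232/(1253 + 27501) = -44232/28754 = -44232*1/28754 = -22116/14377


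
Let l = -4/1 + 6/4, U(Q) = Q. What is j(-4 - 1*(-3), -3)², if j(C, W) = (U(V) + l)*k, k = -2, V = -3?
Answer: 121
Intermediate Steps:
l = -5/2 (l = -4*1 + 6*(¼) = -4 + 3/2 = -5/2 ≈ -2.5000)
j(C, W) = 11 (j(C, W) = (-3 - 5/2)*(-2) = -11/2*(-2) = 11)
j(-4 - 1*(-3), -3)² = 11² = 121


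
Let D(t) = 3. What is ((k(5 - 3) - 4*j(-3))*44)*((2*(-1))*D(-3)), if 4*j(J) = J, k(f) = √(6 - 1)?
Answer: -792 - 264*√5 ≈ -1382.3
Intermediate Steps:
k(f) = √5
j(J) = J/4
((k(5 - 3) - 4*j(-3))*44)*((2*(-1))*D(-3)) = ((√5 - (-3))*44)*((2*(-1))*3) = ((√5 - 4*(-¾))*44)*(-2*3) = ((√5 + 3)*44)*(-6) = ((3 + √5)*44)*(-6) = (132 + 44*√5)*(-6) = -792 - 264*√5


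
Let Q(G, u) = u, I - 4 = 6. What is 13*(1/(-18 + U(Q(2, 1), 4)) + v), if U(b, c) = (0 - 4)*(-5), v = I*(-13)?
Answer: -3367/2 ≈ -1683.5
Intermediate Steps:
I = 10 (I = 4 + 6 = 10)
v = -130 (v = 10*(-13) = -130)
U(b, c) = 20 (U(b, c) = -4*(-5) = 20)
13*(1/(-18 + U(Q(2, 1), 4)) + v) = 13*(1/(-18 + 20) - 130) = 13*(1/2 - 130) = 13*(½ - 130) = 13*(-259/2) = -3367/2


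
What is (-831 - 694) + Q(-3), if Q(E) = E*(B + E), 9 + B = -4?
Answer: -1477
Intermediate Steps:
B = -13 (B = -9 - 4 = -13)
Q(E) = E*(-13 + E)
(-831 - 694) + Q(-3) = (-831 - 694) - 3*(-13 - 3) = -1525 - 3*(-16) = -1525 + 48 = -1477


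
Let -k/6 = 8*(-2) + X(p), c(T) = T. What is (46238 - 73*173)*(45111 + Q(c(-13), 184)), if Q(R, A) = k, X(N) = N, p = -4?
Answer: 1520168679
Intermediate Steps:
k = 120 (k = -6*(8*(-2) - 4) = -6*(-16 - 4) = -6*(-20) = 120)
Q(R, A) = 120
(46238 - 73*173)*(45111 + Q(c(-13), 184)) = (46238 - 73*173)*(45111 + 120) = (46238 - 12629)*45231 = 33609*45231 = 1520168679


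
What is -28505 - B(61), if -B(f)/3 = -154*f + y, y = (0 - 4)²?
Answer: -56639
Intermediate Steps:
y = 16 (y = (-4)² = 16)
B(f) = -48 + 462*f (B(f) = -3*(-154*f + 16) = -3*(16 - 154*f) = -48 + 462*f)
-28505 - B(61) = -28505 - (-48 + 462*61) = -28505 - (-48 + 28182) = -28505 - 1*28134 = -28505 - 28134 = -56639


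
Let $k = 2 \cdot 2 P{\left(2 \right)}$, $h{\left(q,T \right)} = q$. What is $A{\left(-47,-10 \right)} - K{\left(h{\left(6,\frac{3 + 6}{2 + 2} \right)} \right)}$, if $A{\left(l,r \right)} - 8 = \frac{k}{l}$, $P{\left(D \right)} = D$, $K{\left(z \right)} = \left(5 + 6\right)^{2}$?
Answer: $- \frac{5319}{47} \approx -113.17$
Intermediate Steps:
$K{\left(z \right)} = 121$ ($K{\left(z \right)} = 11^{2} = 121$)
$k = 8$ ($k = 2 \cdot 2 \cdot 2 = 4 \cdot 2 = 8$)
$A{\left(l,r \right)} = 8 + \frac{8}{l}$
$A{\left(-47,-10 \right)} - K{\left(h{\left(6,\frac{3 + 6}{2 + 2} \right)} \right)} = \left(8 + \frac{8}{-47}\right) - 121 = \left(8 + 8 \left(- \frac{1}{47}\right)\right) - 121 = \left(8 - \frac{8}{47}\right) - 121 = \frac{368}{47} - 121 = - \frac{5319}{47}$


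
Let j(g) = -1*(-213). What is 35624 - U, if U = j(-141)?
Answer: 35411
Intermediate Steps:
j(g) = 213
U = 213
35624 - U = 35624 - 1*213 = 35624 - 213 = 35411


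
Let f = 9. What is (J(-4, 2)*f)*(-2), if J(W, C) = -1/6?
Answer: 3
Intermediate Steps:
J(W, C) = -⅙ (J(W, C) = -1*⅙ = -⅙)
(J(-4, 2)*f)*(-2) = -⅙*9*(-2) = -3/2*(-2) = 3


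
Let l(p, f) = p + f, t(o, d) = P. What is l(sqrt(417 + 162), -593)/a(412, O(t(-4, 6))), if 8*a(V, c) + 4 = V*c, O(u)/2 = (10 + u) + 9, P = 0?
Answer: -1186/3913 + 2*sqrt(579)/3913 ≈ -0.29079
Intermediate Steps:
t(o, d) = 0
O(u) = 38 + 2*u (O(u) = 2*((10 + u) + 9) = 2*(19 + u) = 38 + 2*u)
a(V, c) = -1/2 + V*c/8 (a(V, c) = -1/2 + (V*c)/8 = -1/2 + V*c/8)
l(p, f) = f + p
l(sqrt(417 + 162), -593)/a(412, O(t(-4, 6))) = (-593 + sqrt(417 + 162))/(-1/2 + (1/8)*412*(38 + 2*0)) = (-593 + sqrt(579))/(-1/2 + (1/8)*412*(38 + 0)) = (-593 + sqrt(579))/(-1/2 + (1/8)*412*38) = (-593 + sqrt(579))/(-1/2 + 1957) = (-593 + sqrt(579))/(3913/2) = (-593 + sqrt(579))*(2/3913) = -1186/3913 + 2*sqrt(579)/3913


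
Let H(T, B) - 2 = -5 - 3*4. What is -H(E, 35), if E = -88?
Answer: 15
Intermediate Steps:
H(T, B) = -15 (H(T, B) = 2 + (-5 - 3*4) = 2 + (-5 - 12) = 2 - 17 = -15)
-H(E, 35) = -1*(-15) = 15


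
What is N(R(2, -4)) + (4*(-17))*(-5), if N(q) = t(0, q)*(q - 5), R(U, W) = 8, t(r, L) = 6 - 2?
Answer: 352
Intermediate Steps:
t(r, L) = 4
N(q) = -20 + 4*q (N(q) = 4*(q - 5) = 4*(-5 + q) = -20 + 4*q)
N(R(2, -4)) + (4*(-17))*(-5) = (-20 + 4*8) + (4*(-17))*(-5) = (-20 + 32) - 68*(-5) = 12 + 340 = 352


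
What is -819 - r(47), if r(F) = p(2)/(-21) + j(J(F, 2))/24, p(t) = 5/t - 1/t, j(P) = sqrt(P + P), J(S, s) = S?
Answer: -17197/21 - sqrt(94)/24 ≈ -819.31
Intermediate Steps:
j(P) = sqrt(2)*sqrt(P) (j(P) = sqrt(2*P) = sqrt(2)*sqrt(P))
p(t) = 4/t
r(F) = -2/21 + sqrt(2)*sqrt(F)/24 (r(F) = (4/2)/(-21) + (sqrt(2)*sqrt(F))/24 = (4*(1/2))*(-1/21) + (sqrt(2)*sqrt(F))*(1/24) = 2*(-1/21) + sqrt(2)*sqrt(F)/24 = -2/21 + sqrt(2)*sqrt(F)/24)
-819 - r(47) = -819 - (-2/21 + sqrt(2)*sqrt(47)/24) = -819 - (-2/21 + sqrt(94)/24) = -819 + (2/21 - sqrt(94)/24) = -17197/21 - sqrt(94)/24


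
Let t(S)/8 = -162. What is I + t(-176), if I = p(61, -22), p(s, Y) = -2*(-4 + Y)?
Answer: -1244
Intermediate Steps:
t(S) = -1296 (t(S) = 8*(-162) = -1296)
p(s, Y) = 8 - 2*Y
I = 52 (I = 8 - 2*(-22) = 8 + 44 = 52)
I + t(-176) = 52 - 1296 = -1244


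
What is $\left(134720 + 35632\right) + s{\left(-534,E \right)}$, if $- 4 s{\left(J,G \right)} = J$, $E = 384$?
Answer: $\frac{340971}{2} \approx 1.7049 \cdot 10^{5}$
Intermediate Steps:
$s{\left(J,G \right)} = - \frac{J}{4}$
$\left(134720 + 35632\right) + s{\left(-534,E \right)} = \left(134720 + 35632\right) - - \frac{267}{2} = 170352 + \frac{267}{2} = \frac{340971}{2}$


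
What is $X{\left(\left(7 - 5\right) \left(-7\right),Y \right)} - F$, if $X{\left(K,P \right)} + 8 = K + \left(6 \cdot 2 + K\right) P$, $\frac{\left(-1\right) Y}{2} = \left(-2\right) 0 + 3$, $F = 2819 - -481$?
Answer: $-3310$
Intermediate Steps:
$F = 3300$ ($F = 2819 + 481 = 3300$)
$Y = -6$ ($Y = - 2 \left(\left(-2\right) 0 + 3\right) = - 2 \left(0 + 3\right) = \left(-2\right) 3 = -6$)
$X{\left(K,P \right)} = -8 + K + P \left(12 + K\right)$ ($X{\left(K,P \right)} = -8 + \left(K + \left(6 \cdot 2 + K\right) P\right) = -8 + \left(K + \left(12 + K\right) P\right) = -8 + \left(K + P \left(12 + K\right)\right) = -8 + K + P \left(12 + K\right)$)
$X{\left(\left(7 - 5\right) \left(-7\right),Y \right)} - F = \left(-8 + \left(7 - 5\right) \left(-7\right) + 12 \left(-6\right) + \left(7 - 5\right) \left(-7\right) \left(-6\right)\right) - 3300 = \left(-8 + 2 \left(-7\right) - 72 + 2 \left(-7\right) \left(-6\right)\right) - 3300 = \left(-8 - 14 - 72 - -84\right) - 3300 = \left(-8 - 14 - 72 + 84\right) - 3300 = -10 - 3300 = -3310$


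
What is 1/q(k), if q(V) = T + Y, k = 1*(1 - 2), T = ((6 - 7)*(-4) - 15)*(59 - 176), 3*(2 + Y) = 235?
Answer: 3/4090 ≈ 0.00073350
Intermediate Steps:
Y = 229/3 (Y = -2 + (⅓)*235 = -2 + 235/3 = 229/3 ≈ 76.333)
T = 1287 (T = (-1*(-4) - 15)*(-117) = (4 - 15)*(-117) = -11*(-117) = 1287)
k = -1 (k = 1*(-1) = -1)
q(V) = 4090/3 (q(V) = 1287 + 229/3 = 4090/3)
1/q(k) = 1/(4090/3) = 3/4090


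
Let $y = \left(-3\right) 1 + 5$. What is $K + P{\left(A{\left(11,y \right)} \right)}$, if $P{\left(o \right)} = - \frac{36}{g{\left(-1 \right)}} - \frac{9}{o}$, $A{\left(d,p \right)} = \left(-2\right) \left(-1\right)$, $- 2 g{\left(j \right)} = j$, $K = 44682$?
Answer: $\frac{89211}{2} \approx 44606.0$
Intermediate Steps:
$g{\left(j \right)} = - \frac{j}{2}$
$y = 2$ ($y = -3 + 5 = 2$)
$A{\left(d,p \right)} = 2$
$P{\left(o \right)} = -72 - \frac{9}{o}$ ($P{\left(o \right)} = - \frac{36}{\left(- \frac{1}{2}\right) \left(-1\right)} - \frac{9}{o} = - 36 \frac{1}{\frac{1}{2}} - \frac{9}{o} = \left(-36\right) 2 - \frac{9}{o} = -72 - \frac{9}{o}$)
$K + P{\left(A{\left(11,y \right)} \right)} = 44682 - \left(72 + \frac{9}{2}\right) = 44682 - \frac{153}{2} = \frac{89211}{2}$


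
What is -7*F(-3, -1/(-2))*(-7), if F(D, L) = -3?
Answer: -147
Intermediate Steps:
-7*F(-3, -1/(-2))*(-7) = -7*(-3)*(-7) = 21*(-7) = -147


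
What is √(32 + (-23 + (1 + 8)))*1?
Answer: 3*√2 ≈ 4.2426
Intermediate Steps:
√(32 + (-23 + (1 + 8)))*1 = √(32 + (-23 + 9))*1 = √(32 - 14)*1 = √18*1 = (3*√2)*1 = 3*√2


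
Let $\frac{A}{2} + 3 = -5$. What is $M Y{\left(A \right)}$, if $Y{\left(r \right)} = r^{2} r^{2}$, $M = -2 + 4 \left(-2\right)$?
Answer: $-655360$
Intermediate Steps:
$A = -16$ ($A = -6 + 2 \left(-5\right) = -6 - 10 = -16$)
$M = -10$ ($M = -2 - 8 = -10$)
$Y{\left(r \right)} = r^{4}$
$M Y{\left(A \right)} = - 10 \left(-16\right)^{4} = \left(-10\right) 65536 = -655360$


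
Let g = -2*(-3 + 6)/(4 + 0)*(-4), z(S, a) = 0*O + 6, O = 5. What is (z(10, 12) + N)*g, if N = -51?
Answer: -270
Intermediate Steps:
z(S, a) = 6 (z(S, a) = 0*5 + 6 = 0 + 6 = 6)
g = 6 (g = -6/4*(-4) = -2*¾*(-4) = -3/2*(-4) = 6)
(z(10, 12) + N)*g = (6 - 51)*6 = -45*6 = -270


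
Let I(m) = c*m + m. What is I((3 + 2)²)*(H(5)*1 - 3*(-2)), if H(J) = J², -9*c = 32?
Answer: -17825/9 ≈ -1980.6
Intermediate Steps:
c = -32/9 (c = -⅑*32 = -32/9 ≈ -3.5556)
I(m) = -23*m/9 (I(m) = -32*m/9 + m = -23*m/9)
I((3 + 2)²)*(H(5)*1 - 3*(-2)) = (-23*(3 + 2)²/9)*(5²*1 - 3*(-2)) = (-23/9*5²)*(25*1 + 6) = (-23/9*25)*(25 + 6) = -575/9*31 = -17825/9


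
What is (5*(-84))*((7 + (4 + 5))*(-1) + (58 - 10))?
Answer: -13440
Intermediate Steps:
(5*(-84))*((7 + (4 + 5))*(-1) + (58 - 10)) = -420*((7 + 9)*(-1) + 48) = -420*(16*(-1) + 48) = -420*(-16 + 48) = -420*32 = -13440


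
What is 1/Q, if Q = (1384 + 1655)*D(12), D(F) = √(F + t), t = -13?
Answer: -I/3039 ≈ -0.00032906*I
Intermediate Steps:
D(F) = √(-13 + F) (D(F) = √(F - 13) = √(-13 + F))
Q = 3039*I (Q = (1384 + 1655)*√(-13 + 12) = 3039*√(-1) = 3039*I ≈ 3039.0*I)
1/Q = 1/(3039*I) = -I/3039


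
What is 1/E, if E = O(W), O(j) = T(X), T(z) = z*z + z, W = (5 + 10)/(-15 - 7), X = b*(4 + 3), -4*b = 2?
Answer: 4/35 ≈ 0.11429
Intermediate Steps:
b = -½ (b = -¼*2 = -½ ≈ -0.50000)
X = -7/2 (X = -(4 + 3)/2 = -½*7 = -7/2 ≈ -3.5000)
W = -15/22 (W = 15/(-22) = 15*(-1/22) = -15/22 ≈ -0.68182)
T(z) = z + z² (T(z) = z² + z = z + z²)
O(j) = 35/4 (O(j) = -7*(1 - 7/2)/2 = -7/2*(-5/2) = 35/4)
E = 35/4 ≈ 8.7500
1/E = 1/(35/4) = 4/35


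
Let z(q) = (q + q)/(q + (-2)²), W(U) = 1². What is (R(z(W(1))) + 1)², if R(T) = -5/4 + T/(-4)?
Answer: 49/400 ≈ 0.12250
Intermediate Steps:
W(U) = 1
z(q) = 2*q/(4 + q) (z(q) = (2*q)/(q + 4) = (2*q)/(4 + q) = 2*q/(4 + q))
R(T) = -5/4 - T/4 (R(T) = -5*¼ + T*(-¼) = -5/4 - T/4)
(R(z(W(1))) + 1)² = ((-5/4 - 1/(2*(4 + 1))) + 1)² = ((-5/4 - 1/(2*5)) + 1)² = ((-5/4 - ¼*⅖) + 1)² = ((-5/4 - ⅒) + 1)² = (-27/20 + 1)² = (-7/20)² = 49/400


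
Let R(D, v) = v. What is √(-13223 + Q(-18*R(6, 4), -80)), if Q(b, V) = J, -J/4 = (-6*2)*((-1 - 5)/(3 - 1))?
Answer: I*√13367 ≈ 115.62*I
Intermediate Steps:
J = -144 (J = -4*(-6*2)*(-1 - 5)/(3 - 1) = -(-48)*(-6/2) = -(-48)*(-6*½) = -(-48)*(-3) = -4*36 = -144)
Q(b, V) = -144
√(-13223 + Q(-18*R(6, 4), -80)) = √(-13223 - 144) = √(-13367) = I*√13367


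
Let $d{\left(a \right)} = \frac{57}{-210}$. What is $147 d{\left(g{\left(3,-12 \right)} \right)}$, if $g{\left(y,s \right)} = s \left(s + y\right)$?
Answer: $- \frac{399}{10} \approx -39.9$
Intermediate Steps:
$d{\left(a \right)} = - \frac{19}{70}$ ($d{\left(a \right)} = 57 \left(- \frac{1}{210}\right) = - \frac{19}{70}$)
$147 d{\left(g{\left(3,-12 \right)} \right)} = 147 \left(- \frac{19}{70}\right) = - \frac{399}{10}$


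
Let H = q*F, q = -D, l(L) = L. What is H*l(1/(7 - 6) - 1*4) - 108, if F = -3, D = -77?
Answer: 585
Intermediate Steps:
q = 77 (q = -1*(-77) = 77)
H = -231 (H = 77*(-3) = -231)
H*l(1/(7 - 6) - 1*4) - 108 = -231*(1/(7 - 6) - 1*4) - 108 = -231*(1/1 - 4) - 108 = -231*(1 - 4) - 108 = -231*(-3) - 108 = 693 - 108 = 585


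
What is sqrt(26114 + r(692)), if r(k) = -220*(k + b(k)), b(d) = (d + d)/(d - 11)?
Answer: 11*I*sqrt(485121246)/681 ≈ 355.77*I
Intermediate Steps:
b(d) = 2*d/(-11 + d) (b(d) = (2*d)/(-11 + d) = 2*d/(-11 + d))
r(k) = -220*k - 440*k/(-11 + k) (r(k) = -220*(k + 2*k/(-11 + k)) = -220*k - 440*k/(-11 + k))
sqrt(26114 + r(692)) = sqrt(26114 + 220*692*(9 - 1*692)/(-11 + 692)) = sqrt(26114 + 220*692*(9 - 692)/681) = sqrt(26114 + 220*692*(1/681)*(-683)) = sqrt(26114 - 103979920/681) = sqrt(-86196286/681) = 11*I*sqrt(485121246)/681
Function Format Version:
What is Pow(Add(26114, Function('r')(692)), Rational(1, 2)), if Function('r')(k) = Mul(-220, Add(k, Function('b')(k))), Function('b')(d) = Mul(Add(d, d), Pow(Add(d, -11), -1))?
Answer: Mul(Rational(11, 681), I, Pow(485121246, Rational(1, 2))) ≈ Mul(355.77, I)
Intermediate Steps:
Function('b')(d) = Mul(2, d, Pow(Add(-11, d), -1)) (Function('b')(d) = Mul(Mul(2, d), Pow(Add(-11, d), -1)) = Mul(2, d, Pow(Add(-11, d), -1)))
Function('r')(k) = Add(Mul(-220, k), Mul(-440, k, Pow(Add(-11, k), -1))) (Function('r')(k) = Mul(-220, Add(k, Mul(2, k, Pow(Add(-11, k), -1)))) = Add(Mul(-220, k), Mul(-440, k, Pow(Add(-11, k), -1))))
Pow(Add(26114, Function('r')(692)), Rational(1, 2)) = Pow(Add(26114, Mul(220, 692, Pow(Add(-11, 692), -1), Add(9, Mul(-1, 692)))), Rational(1, 2)) = Pow(Add(26114, Mul(220, 692, Pow(681, -1), Add(9, -692))), Rational(1, 2)) = Pow(Add(26114, Mul(220, 692, Rational(1, 681), -683)), Rational(1, 2)) = Pow(Add(26114, Rational(-103979920, 681)), Rational(1, 2)) = Pow(Rational(-86196286, 681), Rational(1, 2)) = Mul(Rational(11, 681), I, Pow(485121246, Rational(1, 2)))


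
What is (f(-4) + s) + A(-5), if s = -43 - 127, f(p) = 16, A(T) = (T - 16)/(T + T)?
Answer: -1519/10 ≈ -151.90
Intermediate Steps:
A(T) = (-16 + T)/(2*T) (A(T) = (-16 + T)/((2*T)) = (-16 + T)*(1/(2*T)) = (-16 + T)/(2*T))
s = -170
(f(-4) + s) + A(-5) = (16 - 170) + (½)*(-16 - 5)/(-5) = -154 + (½)*(-⅕)*(-21) = -154 + 21/10 = -1519/10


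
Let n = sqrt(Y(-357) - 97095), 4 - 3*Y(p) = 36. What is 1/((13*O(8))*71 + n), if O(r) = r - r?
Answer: -I*sqrt(873951)/291317 ≈ -0.0032091*I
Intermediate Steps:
Y(p) = -32/3 (Y(p) = 4/3 - 1/3*36 = 4/3 - 12 = -32/3)
O(r) = 0
n = I*sqrt(873951)/3 (n = sqrt(-32/3 - 97095) = sqrt(-291317/3) = I*sqrt(873951)/3 ≈ 311.62*I)
1/((13*O(8))*71 + n) = 1/((13*0)*71 + I*sqrt(873951)/3) = 1/(0*71 + I*sqrt(873951)/3) = 1/(0 + I*sqrt(873951)/3) = 1/(I*sqrt(873951)/3) = -I*sqrt(873951)/291317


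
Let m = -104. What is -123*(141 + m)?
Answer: -4551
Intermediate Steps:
-123*(141 + m) = -123*(141 - 104) = -123*37 = -4551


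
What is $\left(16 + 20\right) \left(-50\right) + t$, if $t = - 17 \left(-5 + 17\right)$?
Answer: $-2004$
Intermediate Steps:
$t = -204$ ($t = \left(-17\right) 12 = -204$)
$\left(16 + 20\right) \left(-50\right) + t = \left(16 + 20\right) \left(-50\right) - 204 = 36 \left(-50\right) - 204 = -1800 - 204 = -2004$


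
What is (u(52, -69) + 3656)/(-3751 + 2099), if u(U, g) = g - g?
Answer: -914/413 ≈ -2.2131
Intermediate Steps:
u(U, g) = 0
(u(52, -69) + 3656)/(-3751 + 2099) = (0 + 3656)/(-3751 + 2099) = 3656/(-1652) = 3656*(-1/1652) = -914/413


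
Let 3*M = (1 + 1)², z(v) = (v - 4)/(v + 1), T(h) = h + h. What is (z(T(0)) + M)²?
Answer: 64/9 ≈ 7.1111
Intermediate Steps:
T(h) = 2*h
z(v) = (-4 + v)/(1 + v)
M = 4/3 (M = (1 + 1)²/3 = (⅓)*2² = (⅓)*4 = 4/3 ≈ 1.3333)
(z(T(0)) + M)² = ((-4 + 2*0)/(1 + 2*0) + 4/3)² = ((-4 + 0)/(1 + 0) + 4/3)² = (-4/1 + 4/3)² = (1*(-4) + 4/3)² = (-4 + 4/3)² = (-8/3)² = 64/9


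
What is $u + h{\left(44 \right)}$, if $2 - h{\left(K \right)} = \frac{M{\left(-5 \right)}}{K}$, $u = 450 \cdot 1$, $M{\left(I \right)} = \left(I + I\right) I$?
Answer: $\frac{9919}{22} \approx 450.86$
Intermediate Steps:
$M{\left(I \right)} = 2 I^{2}$ ($M{\left(I \right)} = 2 I I = 2 I^{2}$)
$u = 450$
$h{\left(K \right)} = 2 - \frac{50}{K}$ ($h{\left(K \right)} = 2 - \frac{2 \left(-5\right)^{2}}{K} = 2 - \frac{2 \cdot 25}{K} = 2 - \frac{50}{K}$)
$u + h{\left(44 \right)} = 450 + \left(2 - \frac{50}{44}\right) = 450 + \left(2 - \frac{25}{22}\right) = 450 + \frac{19}{22} = \frac{9919}{22}$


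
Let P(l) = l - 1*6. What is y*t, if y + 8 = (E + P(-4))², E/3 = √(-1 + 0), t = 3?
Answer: 249 - 180*I ≈ 249.0 - 180.0*I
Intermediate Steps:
P(l) = -6 + l (P(l) = l - 6 = -6 + l)
E = 3*I (E = 3*√(-1 + 0) = 3*√(-1) = 3*I ≈ 3.0*I)
y = -8 + (-10 + 3*I)² (y = -8 + (3*I + (-6 - 4))² = -8 + (3*I - 10)² = -8 + (-10 + 3*I)² ≈ 83.0 - 60.0*I)
y*t = (83 - 60*I)*3 = 249 - 180*I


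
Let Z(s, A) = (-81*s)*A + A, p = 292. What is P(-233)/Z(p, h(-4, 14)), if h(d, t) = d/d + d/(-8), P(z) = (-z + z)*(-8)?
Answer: 0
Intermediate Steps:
P(z) = 0 (P(z) = 0*(-8) = 0)
h(d, t) = 1 - d/8 (h(d, t) = 1 + d*(-⅛) = 1 - d/8)
Z(s, A) = A - 81*A*s (Z(s, A) = -81*A*s + A = A - 81*A*s)
P(-233)/Z(p, h(-4, 14)) = 0/(((1 - ⅛*(-4))*(1 - 81*292))) = 0/(((1 + ½)*(1 - 23652))) = 0/(((3/2)*(-23651))) = 0/(-70953/2) = 0*(-2/70953) = 0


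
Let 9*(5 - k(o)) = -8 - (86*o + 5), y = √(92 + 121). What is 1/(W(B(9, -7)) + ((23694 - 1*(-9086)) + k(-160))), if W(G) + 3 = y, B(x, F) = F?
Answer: 2531619/79124609428 - 81*√213/79124609428 ≈ 3.1980e-5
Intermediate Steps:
y = √213 ≈ 14.595
W(G) = -3 + √213
k(o) = 58/9 + 86*o/9 (k(o) = 5 - (-8 - (86*o + 5))/9 = 5 - (-8 - (5 + 86*o))/9 = 5 - (-8 + (-5 - 86*o))/9 = 5 - (-13 - 86*o)/9 = 5 + (13/9 + 86*o/9) = 58/9 + 86*o/9)
1/(W(B(9, -7)) + ((23694 - 1*(-9086)) + k(-160))) = 1/((-3 + √213) + ((23694 - 1*(-9086)) + (58/9 + (86/9)*(-160)))) = 1/((-3 + √213) + ((23694 + 9086) + (58/9 - 13760/9))) = 1/((-3 + √213) + (32780 - 13702/9)) = 1/((-3 + √213) + 281318/9) = 1/(281291/9 + √213)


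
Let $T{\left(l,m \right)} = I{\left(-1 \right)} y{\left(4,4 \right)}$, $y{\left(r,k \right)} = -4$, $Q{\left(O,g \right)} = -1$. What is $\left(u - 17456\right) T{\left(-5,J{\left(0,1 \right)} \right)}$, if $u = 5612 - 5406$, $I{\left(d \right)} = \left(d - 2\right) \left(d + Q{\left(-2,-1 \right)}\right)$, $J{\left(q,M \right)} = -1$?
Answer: $414000$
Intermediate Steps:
$I{\left(d \right)} = \left(-1 + d\right) \left(-2 + d\right)$ ($I{\left(d \right)} = \left(d - 2\right) \left(d - 1\right) = \left(-2 + d\right) \left(-1 + d\right) = \left(-1 + d\right) \left(-2 + d\right)$)
$T{\left(l,m \right)} = -24$ ($T{\left(l,m \right)} = \left(2 + \left(-1\right)^{2} - -3\right) \left(-4\right) = \left(2 + 1 + 3\right) \left(-4\right) = 6 \left(-4\right) = -24$)
$u = 206$ ($u = 5612 - 5406 = 206$)
$\left(u - 17456\right) T{\left(-5,J{\left(0,1 \right)} \right)} = \left(206 - 17456\right) \left(-24\right) = \left(-17250\right) \left(-24\right) = 414000$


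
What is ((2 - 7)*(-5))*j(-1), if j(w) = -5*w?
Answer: 125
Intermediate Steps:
((2 - 7)*(-5))*j(-1) = ((2 - 7)*(-5))*(-5*(-1)) = -5*(-5)*5 = 25*5 = 125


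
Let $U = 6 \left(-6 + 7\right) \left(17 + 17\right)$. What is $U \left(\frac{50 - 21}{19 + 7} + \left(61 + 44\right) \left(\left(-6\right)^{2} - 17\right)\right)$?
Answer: $\frac{5293698}{13} \approx 4.0721 \cdot 10^{5}$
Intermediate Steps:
$U = 204$ ($U = 6 \cdot 1 \cdot 34 = 6 \cdot 34 = 204$)
$U \left(\frac{50 - 21}{19 + 7} + \left(61 + 44\right) \left(\left(-6\right)^{2} - 17\right)\right) = 204 \left(\frac{50 - 21}{19 + 7} + \left(61 + 44\right) \left(\left(-6\right)^{2} - 17\right)\right) = 204 \left(\frac{29}{26} + 105 \left(36 - 17\right)\right) = 204 \left(29 \cdot \frac{1}{26} + 105 \cdot 19\right) = 204 \left(\frac{29}{26} + 1995\right) = 204 \cdot \frac{51899}{26} = \frac{5293698}{13}$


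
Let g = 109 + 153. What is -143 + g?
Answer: 119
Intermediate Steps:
g = 262
-143 + g = -143 + 262 = 119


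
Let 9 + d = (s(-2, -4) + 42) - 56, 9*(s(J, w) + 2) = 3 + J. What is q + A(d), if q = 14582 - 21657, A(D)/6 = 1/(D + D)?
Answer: -1584827/224 ≈ -7075.1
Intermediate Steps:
s(J, w) = -5/3 + J/9 (s(J, w) = -2 + (3 + J)/9 = -2 + (⅓ + J/9) = -5/3 + J/9)
d = -224/9 (d = -9 + (((-5/3 + (⅑)*(-2)) + 42) - 56) = -9 + (((-5/3 - 2/9) + 42) - 56) = -9 + ((-17/9 + 42) - 56) = -9 + (361/9 - 56) = -9 - 143/9 = -224/9 ≈ -24.889)
A(D) = 3/D (A(D) = 6/(D + D) = 6/((2*D)) = 6*(1/(2*D)) = 3/D)
q = -7075
q + A(d) = -7075 + 3/(-224/9) = -7075 + 3*(-9/224) = -7075 - 27/224 = -1584827/224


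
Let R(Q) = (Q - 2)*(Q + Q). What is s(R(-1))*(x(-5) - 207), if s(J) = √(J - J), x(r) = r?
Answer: 0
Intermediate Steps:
R(Q) = 2*Q*(-2 + Q) (R(Q) = (-2 + Q)*(2*Q) = 2*Q*(-2 + Q))
s(J) = 0 (s(J) = √0 = 0)
s(R(-1))*(x(-5) - 207) = 0*(-5 - 207) = 0*(-212) = 0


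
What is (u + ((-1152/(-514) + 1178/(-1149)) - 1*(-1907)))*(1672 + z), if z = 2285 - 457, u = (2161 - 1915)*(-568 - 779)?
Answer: -340498886829500/295293 ≈ -1.1531e+9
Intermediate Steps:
u = -331362 (u = 246*(-1347) = -331362)
z = 1828
(u + ((-1152/(-514) + 1178/(-1149)) - 1*(-1907)))*(1672 + z) = (-331362 + ((-1152/(-514) + 1178/(-1149)) - 1*(-1907)))*(1672 + 1828) = (-331362 + ((-1152*(-1/514) + 1178*(-1/1149)) + 1907))*3500 = (-331362 + ((576/257 - 1178/1149) + 1907))*3500 = (-331362 + (359078/295293 + 1907))*3500 = (-331362 + 563482829/295293)*3500 = -97285396237/295293*3500 = -340498886829500/295293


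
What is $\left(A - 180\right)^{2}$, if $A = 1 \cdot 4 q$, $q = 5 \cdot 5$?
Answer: $6400$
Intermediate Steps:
$q = 25$
$A = 100$ ($A = 1 \cdot 4 \cdot 25 = 4 \cdot 25 = 100$)
$\left(A - 180\right)^{2} = \left(100 - 180\right)^{2} = \left(-80\right)^{2} = 6400$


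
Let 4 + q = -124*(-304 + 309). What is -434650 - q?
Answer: -434026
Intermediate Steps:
q = -624 (q = -4 - 124*(-304 + 309) = -4 - 124*5 = -4 - 620 = -624)
-434650 - q = -434650 - 1*(-624) = -434650 + 624 = -434026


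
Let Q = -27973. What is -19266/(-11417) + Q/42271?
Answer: 495025345/482608007 ≈ 1.0257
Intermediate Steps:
-19266/(-11417) + Q/42271 = -19266/(-11417) - 27973/42271 = -19266*(-1/11417) - 27973*1/42271 = 19266/11417 - 27973/42271 = 495025345/482608007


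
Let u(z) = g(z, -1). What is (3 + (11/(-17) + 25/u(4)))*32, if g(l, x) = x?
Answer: -12320/17 ≈ -724.71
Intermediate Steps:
u(z) = -1
(3 + (11/(-17) + 25/u(4)))*32 = (3 + (11/(-17) + 25/(-1)))*32 = (3 + (11*(-1/17) + 25*(-1)))*32 = (3 + (-11/17 - 25))*32 = (3 - 436/17)*32 = -385/17*32 = -12320/17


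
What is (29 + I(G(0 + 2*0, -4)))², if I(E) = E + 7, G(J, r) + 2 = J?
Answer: 1156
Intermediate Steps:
G(J, r) = -2 + J
I(E) = 7 + E
(29 + I(G(0 + 2*0, -4)))² = (29 + (7 + (-2 + (0 + 2*0))))² = (29 + (7 + (-2 + (0 + 0))))² = (29 + (7 + (-2 + 0)))² = (29 + (7 - 2))² = (29 + 5)² = 34² = 1156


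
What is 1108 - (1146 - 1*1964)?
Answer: 1926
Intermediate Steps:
1108 - (1146 - 1*1964) = 1108 - (1146 - 1964) = 1108 - 1*(-818) = 1108 + 818 = 1926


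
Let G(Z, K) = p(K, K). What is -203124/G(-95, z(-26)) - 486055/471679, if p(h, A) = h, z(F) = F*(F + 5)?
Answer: -1231727067/3301753 ≈ -373.05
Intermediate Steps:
z(F) = F*(5 + F)
G(Z, K) = K
-203124/G(-95, z(-26)) - 486055/471679 = -203124*(-1/(26*(5 - 26))) - 486055/471679 = -203124/((-26*(-21))) - 486055*1/471679 = -203124/546 - 486055/471679 = -203124*1/546 - 486055/471679 = -33854/91 - 486055/471679 = -1231727067/3301753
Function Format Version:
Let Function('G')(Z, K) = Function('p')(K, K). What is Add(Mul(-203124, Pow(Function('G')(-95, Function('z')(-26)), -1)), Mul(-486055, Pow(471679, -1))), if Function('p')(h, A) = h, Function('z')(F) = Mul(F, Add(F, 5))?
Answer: Rational(-1231727067, 3301753) ≈ -373.05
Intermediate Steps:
Function('z')(F) = Mul(F, Add(5, F))
Function('G')(Z, K) = K
Add(Mul(-203124, Pow(Function('G')(-95, Function('z')(-26)), -1)), Mul(-486055, Pow(471679, -1))) = Add(Mul(-203124, Pow(Mul(-26, Add(5, -26)), -1)), Mul(-486055, Pow(471679, -1))) = Add(Mul(-203124, Pow(Mul(-26, -21), -1)), Mul(-486055, Rational(1, 471679))) = Add(Mul(-203124, Pow(546, -1)), Rational(-486055, 471679)) = Add(Mul(-203124, Rational(1, 546)), Rational(-486055, 471679)) = Add(Rational(-33854, 91), Rational(-486055, 471679)) = Rational(-1231727067, 3301753)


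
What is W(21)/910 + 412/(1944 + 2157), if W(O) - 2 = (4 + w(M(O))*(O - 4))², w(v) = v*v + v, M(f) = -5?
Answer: 242839529/1865955 ≈ 130.14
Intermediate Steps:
w(v) = v + v² (w(v) = v² + v = v + v²)
W(O) = 2 + (-76 + 20*O)² (W(O) = 2 + (4 + (-5*(1 - 5))*(O - 4))² = 2 + (4 + (-5*(-4))*(-4 + O))² = 2 + (4 + 20*(-4 + O))² = 2 + (4 + (-80 + 20*O))² = 2 + (-76 + 20*O)²)
W(21)/910 + 412/(1944 + 2157) = (5778 - 3040*21 + 400*21²)/910 + 412/(1944 + 2157) = (5778 - 63840 + 400*441)*(1/910) + 412/4101 = (5778 - 63840 + 176400)*(1/910) + 412*(1/4101) = 118338*(1/910) + 412/4101 = 59169/455 + 412/4101 = 242839529/1865955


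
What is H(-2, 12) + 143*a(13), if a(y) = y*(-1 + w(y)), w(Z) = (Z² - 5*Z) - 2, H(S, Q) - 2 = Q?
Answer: 187773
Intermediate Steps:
H(S, Q) = 2 + Q
w(Z) = -2 + Z² - 5*Z
a(y) = y*(-3 + y² - 5*y) (a(y) = y*(-1 + (-2 + y² - 5*y)) = y*(-3 + y² - 5*y))
H(-2, 12) + 143*a(13) = (2 + 12) + 143*(13*(-3 + 13² - 5*13)) = 14 + 143*(13*(-3 + 169 - 65)) = 14 + 143*(13*101) = 14 + 143*1313 = 14 + 187759 = 187773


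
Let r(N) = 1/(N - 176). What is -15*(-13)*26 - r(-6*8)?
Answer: 1135681/224 ≈ 5070.0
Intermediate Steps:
r(N) = 1/(-176 + N)
-15*(-13)*26 - r(-6*8) = -15*(-13)*26 - 1/(-176 - 6*8) = 195*26 - 1/(-176 - 48) = 5070 - 1/(-224) = 5070 - 1*(-1/224) = 5070 + 1/224 = 1135681/224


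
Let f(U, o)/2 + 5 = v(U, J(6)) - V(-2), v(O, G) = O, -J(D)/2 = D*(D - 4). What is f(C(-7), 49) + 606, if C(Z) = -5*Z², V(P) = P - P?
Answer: 106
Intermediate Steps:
J(D) = -2*D*(-4 + D) (J(D) = -2*D*(D - 4) = -2*D*(-4 + D))
V(P) = 0
f(U, o) = -10 + 2*U (f(U, o) = -10 + 2*(U - 1*0) = -10 + 2*(U + 0) = -10 + 2*U)
f(C(-7), 49) + 606 = (-10 + 2*(-5*(-7)²)) + 606 = (-10 + 2*(-5*49)) + 606 = (-10 + 2*(-245)) + 606 = (-10 - 490) + 606 = -500 + 606 = 106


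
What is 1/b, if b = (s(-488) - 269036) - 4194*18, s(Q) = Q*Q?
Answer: -1/106384 ≈ -9.3999e-6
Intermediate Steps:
s(Q) = Q²
b = -106384 (b = ((-488)² - 269036) - 4194*18 = (238144 - 269036) - 75492 = -30892 - 75492 = -106384)
1/b = 1/(-106384) = -1/106384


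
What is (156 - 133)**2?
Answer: 529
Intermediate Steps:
(156 - 133)**2 = 23**2 = 529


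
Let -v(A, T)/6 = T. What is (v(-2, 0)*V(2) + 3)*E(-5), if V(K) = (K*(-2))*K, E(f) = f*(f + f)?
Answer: 150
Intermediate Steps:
E(f) = 2*f**2 (E(f) = f*(2*f) = 2*f**2)
v(A, T) = -6*T
V(K) = -2*K**2 (V(K) = (-2*K)*K = -2*K**2)
(v(-2, 0)*V(2) + 3)*E(-5) = ((-6*0)*(-2*2**2) + 3)*(2*(-5)**2) = (0*(-2*4) + 3)*(2*25) = (0*(-8) + 3)*50 = (0 + 3)*50 = 3*50 = 150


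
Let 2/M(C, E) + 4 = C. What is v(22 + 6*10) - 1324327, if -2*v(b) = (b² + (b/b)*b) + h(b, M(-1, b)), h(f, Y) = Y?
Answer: -6638649/5 ≈ -1.3277e+6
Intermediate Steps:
M(C, E) = 2/(-4 + C)
v(b) = ⅕ - b/2 - b²/2 (v(b) = -((b² + (b/b)*b) + 2/(-4 - 1))/2 = -((b² + 1*b) + 2/(-5))/2 = -((b² + b) + 2*(-⅕))/2 = -((b + b²) - ⅖)/2 = -(-⅖ + b + b²)/2 = ⅕ - b/2 - b²/2)
v(22 + 6*10) - 1324327 = (⅕ - (22 + 6*10)/2 - (22 + 6*10)²/2) - 1324327 = (⅕ - (22 + 60)/2 - (22 + 60)²/2) - 1324327 = (⅕ - ½*82 - ½*82²) - 1324327 = (⅕ - 41 - ½*6724) - 1324327 = (⅕ - 41 - 3362) - 1324327 = -17014/5 - 1324327 = -6638649/5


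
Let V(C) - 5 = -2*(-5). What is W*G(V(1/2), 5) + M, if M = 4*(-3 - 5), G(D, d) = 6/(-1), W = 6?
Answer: -68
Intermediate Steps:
V(C) = 15 (V(C) = 5 - 2*(-5) = 5 + 10 = 15)
G(D, d) = -6 (G(D, d) = 6*(-1) = -6)
M = -32 (M = 4*(-8) = -32)
W*G(V(1/2), 5) + M = 6*(-6) - 32 = -36 - 32 = -68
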